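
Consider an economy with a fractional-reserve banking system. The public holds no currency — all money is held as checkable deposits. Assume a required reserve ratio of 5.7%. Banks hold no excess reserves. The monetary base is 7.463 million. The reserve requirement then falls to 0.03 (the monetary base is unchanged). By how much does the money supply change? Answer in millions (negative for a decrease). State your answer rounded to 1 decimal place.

117.8 million

Initially m₁ = 1 / (0.057) ≈ 17.5439, so M₁ = 17.5439 × 7.463 ≈ 130.9301 million.
After the change m₂ = 1 / (0.03) ≈ 33.3333, so M₂ = 33.3333 × 7.463 ≈ 248.7664 million.
ΔM = M₂ − M₁ = 248.7664 − 130.9301 = 117.8363 million.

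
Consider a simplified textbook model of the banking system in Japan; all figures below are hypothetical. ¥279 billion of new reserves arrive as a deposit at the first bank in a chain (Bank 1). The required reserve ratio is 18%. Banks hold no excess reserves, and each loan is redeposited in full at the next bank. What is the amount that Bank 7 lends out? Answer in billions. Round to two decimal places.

¥69.55 billion

Each bank lends a fraction (1 − rr) = 0.8200 of the deposit it receives, so Bank 7 receives 279·0.8200^6 and lends 279·0.8200^7 ≈ 69.5506 billion.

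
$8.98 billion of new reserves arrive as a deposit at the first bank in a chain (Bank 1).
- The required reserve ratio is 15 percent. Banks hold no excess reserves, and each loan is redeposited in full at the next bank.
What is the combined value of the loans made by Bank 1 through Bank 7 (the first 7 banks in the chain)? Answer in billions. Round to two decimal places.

$34.57 billion

Bank i lends (1 − rr)^i of the original deposit: Bank 1 lends 8.98·0.8500 = 7.6330, Bank 2 lends 8.98·0.8500² ≈ 6.4880, and so on.
Summing a geometric series: total = 8.98·[0.8500·(1 − 0.8500^7) / (1 − 0.8500)] ≈ 34.5736 billion.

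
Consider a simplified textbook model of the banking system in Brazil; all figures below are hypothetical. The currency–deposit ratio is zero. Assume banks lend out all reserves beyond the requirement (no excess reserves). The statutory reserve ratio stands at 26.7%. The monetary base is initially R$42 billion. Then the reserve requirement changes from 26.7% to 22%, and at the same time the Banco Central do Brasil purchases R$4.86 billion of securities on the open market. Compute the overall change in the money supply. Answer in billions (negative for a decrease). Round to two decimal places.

Before: m₁ = 1 / (0.267) ≈ 3.74532, MB₁ = 42, so M₁ = 3.74532 × 42 ≈ 157.3034 billion.
After: m₂ = 1 / (0.22) ≈ 4.54545, MB₂ = 42 + 4.86 = 46.86, so M₂ = 4.54545 × 46.86 ≈ 212.9998 billion.
ΔM = M₂ − M₁ = 212.9998 − 157.3034 = 55.6964 billion.

R$55.70 billion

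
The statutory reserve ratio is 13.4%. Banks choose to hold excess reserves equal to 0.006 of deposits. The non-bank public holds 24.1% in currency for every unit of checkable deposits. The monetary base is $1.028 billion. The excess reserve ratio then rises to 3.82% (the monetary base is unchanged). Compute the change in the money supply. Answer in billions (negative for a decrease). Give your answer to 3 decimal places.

Initially m₁ = (1 + 0.241) / (0.134 + 0.006 + 0.241) ≈ 3.25722, so M₁ = 3.25722 × 1.028 ≈ 3.3484 billion.
After the change m₂ = (1 + 0.241) / (0.134 + 0.0382 + 0.241) ≈ 3.00339, so M₂ = 3.00339 × 1.028 ≈ 3.0875 billion.
ΔM = M₂ − M₁ = 3.0875 − 3.3484 = -0.2609 billion.

-0.261 billion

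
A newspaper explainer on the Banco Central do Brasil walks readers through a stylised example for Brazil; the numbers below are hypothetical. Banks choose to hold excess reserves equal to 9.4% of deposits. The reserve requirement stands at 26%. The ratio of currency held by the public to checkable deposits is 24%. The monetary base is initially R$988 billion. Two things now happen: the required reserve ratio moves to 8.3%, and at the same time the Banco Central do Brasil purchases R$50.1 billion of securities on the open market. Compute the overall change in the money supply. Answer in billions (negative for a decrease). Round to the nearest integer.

R$1024 billion

Before: m₁ = (1 + 0.24) / (0.26 + 0.094 + 0.24) ≈ 2.08754, MB₁ = 988, so M₁ = 2.08754 × 988 ≈ 2062.4895 billion.
After: m₂ = (1 + 0.24) / (0.083 + 0.094 + 0.24) ≈ 2.97362, MB₂ = 988 + 50.1 = 1038.1, so M₂ = 2.97362 × 1038.1 ≈ 3086.9149 billion.
ΔM = M₂ − M₁ = 3086.9149 − 2062.4895 = 1024.4254 billion.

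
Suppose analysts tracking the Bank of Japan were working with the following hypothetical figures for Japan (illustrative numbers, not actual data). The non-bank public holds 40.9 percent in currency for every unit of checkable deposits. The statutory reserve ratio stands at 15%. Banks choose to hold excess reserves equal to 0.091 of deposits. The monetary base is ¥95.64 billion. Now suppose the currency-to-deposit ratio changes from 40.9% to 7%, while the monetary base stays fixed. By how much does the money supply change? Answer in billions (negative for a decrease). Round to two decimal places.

¥121.73 billion

Initially m₁ = (1 + 0.409) / (0.15 + 0.091 + 0.409) ≈ 2.16769, so M₁ = 2.16769 × 95.64 ≈ 207.3179 billion.
After the change m₂ = (1 + 0.07) / (0.15 + 0.091 + 0.07) ≈ 3.44051, so M₂ = 3.44051 × 95.64 ≈ 329.0504 billion.
ΔM = M₂ − M₁ = 329.0504 − 207.3179 = 121.7325 billion.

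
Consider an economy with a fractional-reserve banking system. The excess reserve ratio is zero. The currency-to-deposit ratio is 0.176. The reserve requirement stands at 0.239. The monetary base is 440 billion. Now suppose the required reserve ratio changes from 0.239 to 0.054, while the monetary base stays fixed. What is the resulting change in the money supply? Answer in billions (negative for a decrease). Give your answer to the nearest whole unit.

Initially m₁ = (1 + 0.176) / (0.239 + 0.176) ≈ 2.8337, so M₁ = 2.8337 × 440 = 1246.828 billion.
After the change m₂ = (1 + 0.176) / (0.054 + 0.176) ≈ 5.1130, so M₂ = 5.1130 × 440 = 2249.72 billion.
ΔM = M₂ − M₁ = 2249.72 − 1246.828 = 1002.892 billion.

1003 billion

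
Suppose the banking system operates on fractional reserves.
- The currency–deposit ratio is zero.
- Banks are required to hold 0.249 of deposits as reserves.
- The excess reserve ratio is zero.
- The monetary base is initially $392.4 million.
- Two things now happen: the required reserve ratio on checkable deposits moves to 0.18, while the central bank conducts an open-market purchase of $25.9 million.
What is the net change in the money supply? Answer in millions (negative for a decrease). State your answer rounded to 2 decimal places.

Before: m₁ = 1 / (0.249) ≈ 4.016064, MB₁ = 392.4, so M₁ = 4.016064 × 392.4 ≈ 1575.9035 million.
After: m₂ = 1 / (0.18) ≈ 5.555556, MB₂ = 392.4 + 25.9 = 418.3, so M₂ = 5.555556 × 418.3 ≈ 2323.8891 million.
ΔM = M₂ − M₁ = 2323.8891 − 1575.9035 = 747.9856 million.

$747.99 million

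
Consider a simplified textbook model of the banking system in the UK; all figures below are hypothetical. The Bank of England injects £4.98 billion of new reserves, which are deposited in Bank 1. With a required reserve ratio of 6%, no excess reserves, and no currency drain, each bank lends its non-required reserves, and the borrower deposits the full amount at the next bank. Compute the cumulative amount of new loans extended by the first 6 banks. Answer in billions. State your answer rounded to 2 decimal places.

£24.20 billion

Bank i lends (1 − rr)^i of the original deposit: Bank 1 lends 4.98·0.9400 = 4.6812, Bank 2 lends 4.98·0.9400² ≈ 4.4003, and so on.
Summing a geometric series: total = 4.98·[0.9400·(1 − 0.9400^6) / (1 − 0.9400)] ≈ 24.1964 billion.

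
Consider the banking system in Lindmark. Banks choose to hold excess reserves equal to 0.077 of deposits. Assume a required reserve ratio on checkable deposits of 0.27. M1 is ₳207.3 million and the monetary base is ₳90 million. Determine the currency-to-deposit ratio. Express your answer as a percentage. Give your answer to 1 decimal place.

15.4%

Using m = M/MB = 207.3/90 ≈ 2.303333. From m = (1 + c)/(c + rr + e), rearranging gives 1 + c = m·(c + rr + e), so c·(1 − m) = m·(rr + e) − 1.
Hence c = [m·(rr + e) − 1]/(1 − m) = [2.303333 × (0.27 + 0.077) − 1] / (1 − 2.303333) ≈ 0.154023.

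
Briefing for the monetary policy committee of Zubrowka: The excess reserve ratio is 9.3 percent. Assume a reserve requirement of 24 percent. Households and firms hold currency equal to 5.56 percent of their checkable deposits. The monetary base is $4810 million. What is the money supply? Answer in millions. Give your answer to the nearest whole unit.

The money multiplier is m = (1 + c) / (rr + e + c) = (1 + 0.0556) / (0.24 + 0.093 + 0.0556) ≈ 2.71642.
So M = m × MB = 2.71642 × 4810 = 13065.9802 million.

$13066 million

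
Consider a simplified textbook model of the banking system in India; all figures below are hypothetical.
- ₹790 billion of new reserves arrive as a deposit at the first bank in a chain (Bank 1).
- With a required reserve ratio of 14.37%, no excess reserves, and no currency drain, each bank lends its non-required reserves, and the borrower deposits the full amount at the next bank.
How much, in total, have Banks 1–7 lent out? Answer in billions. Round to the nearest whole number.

₹3118 billion

Bank i lends (1 − rr)^i of the original deposit: Bank 1 lends 790·0.8563 = 676.4770, Bank 2 lends 790·0.8563² ≈ 579.2673, and so on.
Summing a geometric series: total = 790·[0.8563·(1 − 0.8563^7) / (1 − 0.8563)] ≈ 3118.3669 billion.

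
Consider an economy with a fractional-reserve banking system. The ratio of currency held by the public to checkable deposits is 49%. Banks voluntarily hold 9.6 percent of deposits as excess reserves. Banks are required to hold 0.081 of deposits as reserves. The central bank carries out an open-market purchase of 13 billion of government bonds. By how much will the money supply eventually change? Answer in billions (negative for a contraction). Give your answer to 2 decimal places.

29.04 billion

The money multiplier is m = (1 + c) / (rr + e + c) = (1 + 0.49) / (0.081 + 0.096 + 0.49) ≈ 2.23388.
The purchase adds 13 billion of base, so ΔM = m × ΔMB = 2.23388 × (+13) ≈ 29.0404 billion.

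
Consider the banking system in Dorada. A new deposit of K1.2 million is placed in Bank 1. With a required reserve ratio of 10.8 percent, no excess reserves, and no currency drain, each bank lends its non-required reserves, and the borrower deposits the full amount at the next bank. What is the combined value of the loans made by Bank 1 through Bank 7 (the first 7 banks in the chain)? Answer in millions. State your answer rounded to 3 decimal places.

Bank i lends (1 − rr)^i of the original deposit: Bank 1 lends 1.2·0.8920 = 1.0704, Bank 2 lends 1.2·0.8920² ≈ 0.9548, and so on.
Summing a geometric series: total = 1.2·[0.8920·(1 − 0.8920^7) / (1 − 0.8920)] ≈ 5.4579 million.

K5.458 million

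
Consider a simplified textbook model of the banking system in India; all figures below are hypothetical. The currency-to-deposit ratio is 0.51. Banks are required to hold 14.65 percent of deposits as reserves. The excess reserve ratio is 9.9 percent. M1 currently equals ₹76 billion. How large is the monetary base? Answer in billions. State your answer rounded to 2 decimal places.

₹38.03 billion

The money multiplier is m = (1 + c) / (rr + e + c) = (1 + 0.51) / (0.1465 + 0.099 + 0.51) ≈ 1.99868.
MB = M / m = 76 / 1.99868 ≈ 38.0251 billion.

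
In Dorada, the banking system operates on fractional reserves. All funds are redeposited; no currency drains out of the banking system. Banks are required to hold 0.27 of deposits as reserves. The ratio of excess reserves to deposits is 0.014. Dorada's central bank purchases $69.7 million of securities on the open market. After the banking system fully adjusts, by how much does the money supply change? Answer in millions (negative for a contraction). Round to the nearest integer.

$245 million

The money multiplier is m = 1 / (rr + e) = 1 / (0.27 + 0.014) ≈ 3.5211.
The purchase adds 69.7 million of base, so ΔM = m × ΔMB = 3.5211 × (+69.7) ≈ 245.4207 million.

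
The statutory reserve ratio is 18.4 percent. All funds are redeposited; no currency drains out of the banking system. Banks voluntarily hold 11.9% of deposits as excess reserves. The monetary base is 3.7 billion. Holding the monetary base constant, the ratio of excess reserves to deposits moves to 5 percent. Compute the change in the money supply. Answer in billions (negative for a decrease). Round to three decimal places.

Initially m₁ = 1 / (0.184 + 0.119) ≈ 3.30033, so M₁ = 3.30033 × 3.7 ≈ 12.2112 billion.
After the change m₂ = 1 / (0.184 + 0.05) ≈ 4.27350, so M₂ = 4.27350 × 3.7 ≈ 15.812 billion.
ΔM = M₂ − M₁ = 15.812 − 12.2112 = 3.6008 billion.

3.601 billion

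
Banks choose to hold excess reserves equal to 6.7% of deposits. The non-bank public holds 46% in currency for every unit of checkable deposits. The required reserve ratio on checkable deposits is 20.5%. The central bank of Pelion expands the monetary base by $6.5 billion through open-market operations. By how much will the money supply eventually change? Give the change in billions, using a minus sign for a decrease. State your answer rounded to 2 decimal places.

$12.96 billion

The money multiplier is m = (1 + c) / (rr + e + c) = (1 + 0.46) / (0.205 + 0.067 + 0.46) ≈ 1.9945.
The purchase adds 6.5 billion of base, so ΔM = m × ΔMB = 1.9945 × (+6.5) ≈ 12.9642 billion.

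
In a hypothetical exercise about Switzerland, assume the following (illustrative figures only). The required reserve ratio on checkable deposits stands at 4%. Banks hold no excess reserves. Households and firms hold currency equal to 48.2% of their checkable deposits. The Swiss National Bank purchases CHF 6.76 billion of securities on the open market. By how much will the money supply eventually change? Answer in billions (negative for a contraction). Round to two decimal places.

The money multiplier is m = (1 + c) / (rr + c) = (1 + 0.482) / (0.04 + 0.482) ≈ 2.8391.
The purchase adds 6.76 billion of base, so ΔM = m × ΔMB = 2.8391 × (+6.76) ≈ 19.1923 billion.

CHF 19.19 billion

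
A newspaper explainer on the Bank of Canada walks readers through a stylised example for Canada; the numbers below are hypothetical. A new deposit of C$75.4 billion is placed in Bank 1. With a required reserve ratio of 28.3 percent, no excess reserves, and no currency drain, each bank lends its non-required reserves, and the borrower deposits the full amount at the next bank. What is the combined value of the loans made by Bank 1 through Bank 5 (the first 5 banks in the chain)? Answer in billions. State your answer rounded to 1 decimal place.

Bank i lends (1 − rr)^i of the original deposit: Bank 1 lends 75.4·0.7170 = 54.0618, Bank 2 lends 75.4·0.7170² ≈ 38.7623, and so on.
Summing a geometric series: total = 75.4·[0.7170·(1 − 0.7170^5) / (1 − 0.7170)] ≈ 154.8318 billion.

C$154.8 billion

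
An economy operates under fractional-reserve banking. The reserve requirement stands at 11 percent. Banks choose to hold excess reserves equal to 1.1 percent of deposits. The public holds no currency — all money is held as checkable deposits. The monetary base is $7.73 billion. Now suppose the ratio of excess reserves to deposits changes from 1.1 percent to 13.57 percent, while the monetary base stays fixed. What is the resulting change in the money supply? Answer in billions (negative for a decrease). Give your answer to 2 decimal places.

-32.42 billion

Initially m₁ = 1 / (0.11 + 0.011) ≈ 8.2645, so M₁ = 8.2645 × 7.73 ≈ 63.8846 billion.
After the change m₂ = 1 / (0.11 + 0.1357) ≈ 4.07, so M₂ = 4.07 × 7.73 = 31.4611 billion.
ΔM = M₂ − M₁ = 31.4611 − 63.8846 = -32.4235 billion.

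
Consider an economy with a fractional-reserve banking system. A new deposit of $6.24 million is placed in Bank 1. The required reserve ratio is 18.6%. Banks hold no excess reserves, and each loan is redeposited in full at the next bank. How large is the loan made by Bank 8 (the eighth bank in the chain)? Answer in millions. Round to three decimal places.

Each bank lends a fraction (1 − rr) = 0.8140 of the deposit it receives, so Bank 8 receives 6.24·0.8140^7 and lends 6.24·0.8140^8 ≈ 1.2028 million.

$1.203 million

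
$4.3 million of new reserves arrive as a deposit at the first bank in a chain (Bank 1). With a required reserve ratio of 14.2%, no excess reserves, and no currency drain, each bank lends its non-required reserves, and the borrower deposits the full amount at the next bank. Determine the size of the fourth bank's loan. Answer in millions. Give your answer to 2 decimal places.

$2.33 million

Each bank lends a fraction (1 − rr) = 0.8580 of the deposit it receives, so Bank 4 receives 4.3·0.8580^3 and lends 4.3·0.8580^4 ≈ 2.3303 million.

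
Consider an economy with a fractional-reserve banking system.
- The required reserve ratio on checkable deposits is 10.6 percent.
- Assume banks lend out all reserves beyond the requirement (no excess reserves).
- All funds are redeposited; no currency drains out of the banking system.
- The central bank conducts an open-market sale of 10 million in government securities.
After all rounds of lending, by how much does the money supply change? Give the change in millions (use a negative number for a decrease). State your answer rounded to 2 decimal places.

-94.34 million

The simple money multiplier is m = 1/rr = 1/0.106 ≈ 9.4340.
An open-market sale reduces the monetary base by 10 million, so ΔM = m × ΔMB = 9.4340 × (−10) = -94.34 million.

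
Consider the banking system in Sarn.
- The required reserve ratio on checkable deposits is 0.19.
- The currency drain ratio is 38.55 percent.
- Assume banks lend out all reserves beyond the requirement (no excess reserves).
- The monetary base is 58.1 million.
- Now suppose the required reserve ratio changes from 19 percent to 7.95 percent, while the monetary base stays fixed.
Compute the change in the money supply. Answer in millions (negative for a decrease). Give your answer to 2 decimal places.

33.24 million

Initially m₁ = (1 + 0.3855) / (0.19 + 0.3855) ≈ 2.40747, so M₁ = 2.40747 × 58.1 ≈ 139.874 million.
After the change m₂ = (1 + 0.3855) / (0.0795 + 0.3855) ≈ 2.97957, so M₂ = 2.97957 × 58.1 ≈ 173.113 million.
ΔM = M₂ − M₁ = 173.113 − 139.874 = 33.239 million.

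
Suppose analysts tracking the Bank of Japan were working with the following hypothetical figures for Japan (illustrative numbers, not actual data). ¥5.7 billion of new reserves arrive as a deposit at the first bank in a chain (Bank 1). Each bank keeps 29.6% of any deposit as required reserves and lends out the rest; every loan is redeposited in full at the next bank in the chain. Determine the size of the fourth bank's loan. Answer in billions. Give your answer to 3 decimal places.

Each bank lends a fraction (1 − rr) = 0.7040 of the deposit it receives, so Bank 4 receives 5.7·0.7040^3 and lends 5.7·0.7040^4 ≈ 1.4001 billion.

¥1.400 billion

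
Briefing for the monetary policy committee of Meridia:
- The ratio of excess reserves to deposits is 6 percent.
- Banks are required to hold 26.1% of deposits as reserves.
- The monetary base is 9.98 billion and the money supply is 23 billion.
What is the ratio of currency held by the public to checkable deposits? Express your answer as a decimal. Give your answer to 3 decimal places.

Using m = M/MB = 23/9.98 ≈ 2.304609. From m = (1 + c)/(c + rr + e), rearranging gives 1 + c = m·(c + rr + e), so c·(1 − m) = m·(rr + e) − 1.
Hence c = [m·(rr + e) − 1]/(1 − m) = [2.304609 × (0.261 + 0.06) − 1] / (1 − 2.304609) ≈ 0.199462.

0.199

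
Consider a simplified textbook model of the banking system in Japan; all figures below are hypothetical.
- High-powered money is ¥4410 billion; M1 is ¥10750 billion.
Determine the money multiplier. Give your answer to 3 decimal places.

The money multiplier is m = M / MB = 10750 / 4410 ≈ 2.43764.

2.438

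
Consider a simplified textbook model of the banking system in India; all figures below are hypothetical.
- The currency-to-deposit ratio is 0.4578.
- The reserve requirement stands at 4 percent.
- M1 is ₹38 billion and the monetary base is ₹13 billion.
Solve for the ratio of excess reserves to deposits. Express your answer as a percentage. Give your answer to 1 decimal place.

0.1%

Using m = M/MB = 38/13 ≈ 2.923077. Since m = (1 + c)/(c + rr + e), the denominator satisfies c + rr + e = (1 + c)/m = (1 + 0.4578) / 2.923077 ≈ 0.498721.
With c = 0.4578 and rr = 0.04, the ratio of excess reserves to deposits is 0.498721 − 0.4578 − 0.04 = 0.000921.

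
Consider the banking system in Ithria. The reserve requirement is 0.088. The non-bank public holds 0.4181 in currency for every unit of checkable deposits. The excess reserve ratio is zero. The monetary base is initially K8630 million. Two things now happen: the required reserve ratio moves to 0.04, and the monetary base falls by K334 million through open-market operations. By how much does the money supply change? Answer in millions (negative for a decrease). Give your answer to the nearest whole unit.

Before: m₁ = (1 + 0.4181) / (0.088 + 0.4181) ≈ 2.80202, MB₁ = 8630, so M₁ = 2.80202 × 8630 = 24181.4326 million.
After: m₂ = (1 + 0.4181) / (0.04 + 0.4181) ≈ 3.09561, MB₂ = 8630 − 334 = 8296, so M₂ = 3.09561 × 8296 ≈ 25681.1806 million.
ΔM = M₂ − M₁ = 25681.1806 − 24181.4326 = 1499.748 million.

K1500 million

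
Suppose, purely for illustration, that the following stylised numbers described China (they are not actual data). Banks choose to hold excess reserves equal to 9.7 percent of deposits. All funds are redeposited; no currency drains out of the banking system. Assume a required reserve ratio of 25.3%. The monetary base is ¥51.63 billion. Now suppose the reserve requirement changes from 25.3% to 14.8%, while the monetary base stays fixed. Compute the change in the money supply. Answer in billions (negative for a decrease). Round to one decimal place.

Initially m₁ = 1 / (0.253 + 0.097) ≈ 2.8571, so M₁ = 2.8571 × 51.63 ≈ 147.5121 billion.
After the change m₂ = 1 / (0.148 + 0.097) ≈ 4.0816, so M₂ = 4.0816 × 51.63 ≈ 210.733 billion.
ΔM = M₂ − M₁ = 210.733 − 147.5121 = 63.2209 billion.

¥63.2 billion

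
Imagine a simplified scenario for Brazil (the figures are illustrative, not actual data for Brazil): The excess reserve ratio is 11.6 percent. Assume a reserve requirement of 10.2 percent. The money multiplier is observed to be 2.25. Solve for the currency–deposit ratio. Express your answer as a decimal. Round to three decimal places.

Using m = 2.25. From m = (1 + c)/(c + rr + e), rearranging gives 1 + c = m·(c + rr + e), so c·(1 − m) = m·(rr + e) − 1.
Hence c = [m·(rr + e) − 1]/(1 − m) = [2.25 × (0.102 + 0.116) − 1] / (1 − 2.25) = 0.407600.

0.408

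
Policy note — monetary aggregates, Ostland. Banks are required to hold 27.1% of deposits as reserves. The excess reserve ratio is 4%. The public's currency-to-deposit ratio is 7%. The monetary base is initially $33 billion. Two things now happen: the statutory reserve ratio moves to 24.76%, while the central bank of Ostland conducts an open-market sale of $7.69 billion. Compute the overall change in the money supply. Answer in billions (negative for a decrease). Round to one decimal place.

Before: m₁ = (1 + 0.07) / (0.271 + 0.04 + 0.07) ≈ 2.8084, MB₁ = 33, so M₁ = 2.8084 × 33 = 92.6772 billion.
After: m₂ = (1 + 0.07) / (0.2476 + 0.04 + 0.07) ≈ 2.9922, MB₂ = 33 − 7.69 = 25.31, so M₂ = 2.9922 × 25.31 ≈ 75.7326 billion.
ΔM = M₂ − M₁ = 75.7326 − 92.6772 = -16.9446 billion.

-16.9 billion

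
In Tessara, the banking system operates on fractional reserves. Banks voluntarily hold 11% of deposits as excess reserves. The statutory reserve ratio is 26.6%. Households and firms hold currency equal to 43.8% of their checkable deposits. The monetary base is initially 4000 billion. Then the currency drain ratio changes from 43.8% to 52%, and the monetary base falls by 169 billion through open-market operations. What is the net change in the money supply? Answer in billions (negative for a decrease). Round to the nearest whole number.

-567 billion

Before: m₁ = (1 + 0.438) / (0.266 + 0.11 + 0.438) ≈ 1.76658, MB₁ = 4000, so M₁ = 1.76658 × 4000 = 7066.32 billion.
After: m₂ = (1 + 0.52) / (0.266 + 0.11 + 0.52) ≈ 1.69643, MB₂ = 4000 − 169 = 3831, so M₂ = 1.69643 × 3831 ≈ 6499.0233 billion.
ΔM = M₂ − M₁ = 6499.0233 − 7066.32 = -567.2967 billion.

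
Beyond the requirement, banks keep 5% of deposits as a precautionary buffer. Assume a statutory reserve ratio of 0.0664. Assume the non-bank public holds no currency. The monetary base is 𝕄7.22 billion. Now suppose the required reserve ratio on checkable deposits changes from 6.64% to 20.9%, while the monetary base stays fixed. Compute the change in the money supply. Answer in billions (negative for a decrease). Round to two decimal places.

-34.15 billion

Initially m₁ = 1 / (0.0664 + 0.05) ≈ 8.5911, so M₁ = 8.5911 × 7.22 ≈ 62.0277 billion.
After the change m₂ = 1 / (0.209 + 0.05) ≈ 3.8610, so M₂ = 3.8610 × 7.22 ≈ 27.8764 billion.
ΔM = M₂ − M₁ = 27.8764 − 62.0277 = -34.1513 billion.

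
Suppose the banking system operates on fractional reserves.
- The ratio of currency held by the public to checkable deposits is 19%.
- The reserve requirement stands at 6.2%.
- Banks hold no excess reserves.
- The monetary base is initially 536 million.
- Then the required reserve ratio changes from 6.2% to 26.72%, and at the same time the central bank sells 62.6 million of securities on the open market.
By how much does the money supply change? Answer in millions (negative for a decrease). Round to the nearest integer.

Before: m₁ = (1 + 0.19) / (0.062 + 0.19) ≈ 4.7222, MB₁ = 536, so M₁ = 4.7222 × 536 = 2531.0992 million.
After: m₂ = (1 + 0.19) / (0.2672 + 0.19) ≈ 2.6028, MB₂ = 536 − 62.6 = 473.4, so M₂ = 2.6028 × 473.4 ≈ 1232.1655 million.
ΔM = M₂ − M₁ = 1232.1655 − 2531.0992 = -1298.9337 million.

-1299 million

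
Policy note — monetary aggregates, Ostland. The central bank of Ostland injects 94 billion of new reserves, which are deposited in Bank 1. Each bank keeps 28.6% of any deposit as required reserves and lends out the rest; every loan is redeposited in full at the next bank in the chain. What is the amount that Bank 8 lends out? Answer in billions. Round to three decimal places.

Each bank lends a fraction (1 − rr) = 0.7140 of the deposit it receives, so Bank 8 receives 94·0.7140^7 and lends 94·0.7140^8 ≈ 6.3491 billion.

6.349 billion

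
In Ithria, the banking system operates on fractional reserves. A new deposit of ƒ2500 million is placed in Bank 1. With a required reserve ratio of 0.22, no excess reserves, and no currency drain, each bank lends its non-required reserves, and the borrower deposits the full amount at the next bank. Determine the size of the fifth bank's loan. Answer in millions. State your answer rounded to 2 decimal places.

Each bank lends a fraction (1 − rr) = 0.7800 of the deposit it receives, so Bank 5 receives 2500·0.7800^4 and lends 2500·0.7800^5 ≈ 721.7936 million.

ƒ721.79 million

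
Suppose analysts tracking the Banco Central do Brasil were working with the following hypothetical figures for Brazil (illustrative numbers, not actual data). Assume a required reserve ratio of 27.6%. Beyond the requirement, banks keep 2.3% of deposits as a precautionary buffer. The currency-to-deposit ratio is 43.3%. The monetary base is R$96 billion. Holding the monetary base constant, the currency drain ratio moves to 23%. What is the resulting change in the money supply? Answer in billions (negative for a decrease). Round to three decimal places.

Initially m₁ = (1 + 0.433) / (0.276 + 0.023 + 0.433) ≈ 1.957650, so M₁ = 1.957650 × 96 = 187.9344 billion.
After the change m₂ = (1 + 0.23) / (0.276 + 0.023 + 0.23) ≈ 2.325142, so M₂ = 2.325142 × 96 ≈ 223.2136 billion.
ΔM = M₂ − M₁ = 223.2136 − 187.9344 = 35.2792 billion.

R$35.279 billion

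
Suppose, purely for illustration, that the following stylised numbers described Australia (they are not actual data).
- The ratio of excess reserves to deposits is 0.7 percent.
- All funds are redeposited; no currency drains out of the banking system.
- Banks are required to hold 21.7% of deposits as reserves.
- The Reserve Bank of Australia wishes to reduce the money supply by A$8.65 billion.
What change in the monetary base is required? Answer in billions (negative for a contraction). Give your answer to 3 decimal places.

The money multiplier is m = 1 / (rr + e) = 1 / (0.217 + 0.007) ≈ 4.46429.
ΔMB = ΔM / m = (−8.65) / 4.46429 ≈ -1.9376 billion.

-1.938 billion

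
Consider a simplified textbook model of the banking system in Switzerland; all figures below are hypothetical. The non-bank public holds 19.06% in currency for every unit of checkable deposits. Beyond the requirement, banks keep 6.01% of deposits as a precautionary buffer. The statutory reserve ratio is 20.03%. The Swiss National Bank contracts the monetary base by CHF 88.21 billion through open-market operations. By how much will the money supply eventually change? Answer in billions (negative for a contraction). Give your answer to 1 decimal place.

-232.9 billion

The money multiplier is m = (1 + c) / (rr + e + c) = (1 + 0.1906) / (0.2003 + 0.0601 + 0.1906) ≈ 2.6399.
The sale removes 88.21 billion of base, so ΔM = m × ΔMB = 2.6399 × (−88.21) ≈ -232.8656 billion.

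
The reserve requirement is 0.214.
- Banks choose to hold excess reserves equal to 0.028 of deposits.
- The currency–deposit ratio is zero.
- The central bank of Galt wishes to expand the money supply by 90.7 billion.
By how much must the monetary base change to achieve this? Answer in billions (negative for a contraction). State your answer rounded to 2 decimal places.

21.95 billion

The money multiplier is m = 1 / (rr + e) = 1 / (0.214 + 0.028) ≈ 4.13223.
ΔMB = ΔM / m = (+90.7) / 4.13223 ≈ 21.9494 billion.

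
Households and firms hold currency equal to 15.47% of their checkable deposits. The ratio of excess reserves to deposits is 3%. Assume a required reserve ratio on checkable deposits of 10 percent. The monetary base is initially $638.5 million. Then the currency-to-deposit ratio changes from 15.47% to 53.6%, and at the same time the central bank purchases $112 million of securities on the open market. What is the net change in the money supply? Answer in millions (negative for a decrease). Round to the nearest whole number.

-859 million

Before: m₁ = (1 + 0.1547) / (0.1 + 0.03 + 0.1547) ≈ 4.0558, MB₁ = 638.5, so M₁ = 4.0558 × 638.5 = 2589.6283 million.
After: m₂ = (1 + 0.536) / (0.1 + 0.03 + 0.536) ≈ 2.3063, MB₂ = 638.5 + 112 = 750.5, so M₂ = 2.3063 × 750.5 ≈ 1730.8781 million.
ΔM = M₂ − M₁ = 1730.8781 − 2589.6283 = -858.7502 million.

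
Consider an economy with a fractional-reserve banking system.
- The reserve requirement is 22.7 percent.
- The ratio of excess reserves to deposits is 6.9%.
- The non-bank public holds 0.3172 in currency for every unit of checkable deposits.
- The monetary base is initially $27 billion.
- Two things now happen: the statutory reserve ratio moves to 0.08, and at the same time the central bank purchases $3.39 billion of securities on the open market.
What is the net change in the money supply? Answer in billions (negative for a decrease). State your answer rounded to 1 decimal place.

$27.9 billion

Before: m₁ = (1 + 0.3172) / (0.227 + 0.069 + 0.3172) ≈ 2.1481, MB₁ = 27, so M₁ = 2.1481 × 27 = 57.9987 billion.
After: m₂ = (1 + 0.3172) / (0.08 + 0.069 + 0.3172) ≈ 2.8254, MB₂ = 27 + 3.39 = 30.39, so M₂ = 2.8254 × 30.39 ≈ 85.8639 billion.
ΔM = M₂ − M₁ = 85.8639 − 57.9987 = 27.8652 billion.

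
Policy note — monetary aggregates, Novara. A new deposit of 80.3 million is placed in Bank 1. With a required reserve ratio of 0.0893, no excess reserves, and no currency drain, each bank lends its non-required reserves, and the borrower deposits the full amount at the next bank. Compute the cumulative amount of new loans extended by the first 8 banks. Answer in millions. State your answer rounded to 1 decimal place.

Bank i lends (1 − rr)^i of the original deposit: Bank 1 lends 80.3·0.9107 ≈ 73.1292, Bank 2 lends 80.3·0.9107² ≈ 66.5988, and so on.
Summing a geometric series: total = 80.3·[0.9107·(1 − 0.9107^8) / (1 − 0.9107)] ≈ 431.4425 million.

431.4 million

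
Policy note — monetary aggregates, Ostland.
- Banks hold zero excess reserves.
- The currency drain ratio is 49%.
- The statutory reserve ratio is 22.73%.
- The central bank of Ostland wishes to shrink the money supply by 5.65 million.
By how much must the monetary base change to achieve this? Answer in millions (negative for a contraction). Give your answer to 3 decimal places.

-2.720 million

The money multiplier is m = (1 + c) / (rr + c) = (1 + 0.49) / (0.2273 + 0.49) ≈ 2.07723.
ΔMB = ΔM / m = (−5.65) / 2.07723 ≈ -2.72 million.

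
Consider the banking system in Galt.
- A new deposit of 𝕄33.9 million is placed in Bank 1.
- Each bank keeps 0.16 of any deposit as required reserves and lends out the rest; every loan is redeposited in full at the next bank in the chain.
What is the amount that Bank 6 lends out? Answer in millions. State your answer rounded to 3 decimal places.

𝕄11.909 million

Each bank lends a fraction (1 − rr) = 0.8400 of the deposit it receives, so Bank 6 receives 33.9·0.8400^5 and lends 33.9·0.8400^6 ≈ 11.9090 million.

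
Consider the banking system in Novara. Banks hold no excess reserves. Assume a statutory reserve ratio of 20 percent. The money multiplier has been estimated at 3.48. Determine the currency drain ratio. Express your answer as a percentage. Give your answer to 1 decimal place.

12.3%

Using m = 3.48. From m = (1 + c)/(c + rr + e), rearranging gives 1 + c = m·(c + rr + e), so c·(1 − m) = m·(rr + e) − 1.
Hence c = [m·(rr + e) − 1]/(1 − m) = [3.48 × (0.2 + 0) − 1] / (1 − 3.48) ≈ 0.122581.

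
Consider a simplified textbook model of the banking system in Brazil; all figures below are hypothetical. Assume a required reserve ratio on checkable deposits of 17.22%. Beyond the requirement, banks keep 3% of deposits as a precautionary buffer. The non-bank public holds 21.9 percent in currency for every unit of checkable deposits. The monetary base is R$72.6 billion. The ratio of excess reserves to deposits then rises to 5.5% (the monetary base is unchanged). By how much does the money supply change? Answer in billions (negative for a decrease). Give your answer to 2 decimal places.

-11.77 billion

Initially m₁ = (1 + 0.219) / (0.1722 + 0.03 + 0.219) ≈ 2.89411, so M₁ = 2.89411 × 72.6 ≈ 210.1124 billion.
After the change m₂ = (1 + 0.219) / (0.1722 + 0.055 + 0.219) ≈ 2.73196, so M₂ = 2.73196 × 72.6 ≈ 198.3403 billion.
ΔM = M₂ − M₁ = 198.3403 − 210.1124 = -11.7721 billion.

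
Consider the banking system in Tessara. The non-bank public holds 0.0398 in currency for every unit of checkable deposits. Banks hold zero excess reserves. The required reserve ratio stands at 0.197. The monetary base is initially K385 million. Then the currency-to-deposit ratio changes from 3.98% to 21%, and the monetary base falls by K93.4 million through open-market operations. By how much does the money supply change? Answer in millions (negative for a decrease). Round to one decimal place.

Before: m₁ = (1 + 0.0398) / (0.197 + 0.0398) ≈ 4.39105, MB₁ = 385, so M₁ = 4.39105 × 385 ≈ 1690.5542 million.
After: m₂ = (1 + 0.21) / (0.197 + 0.21) ≈ 2.97297, MB₂ = 385 − 93.4 = 291.6, so M₂ = 2.97297 × 291.6 ≈ 866.9181 million.
ΔM = M₂ − M₁ = 866.9181 − 1690.5542 = -823.6361 million.

-823.6 million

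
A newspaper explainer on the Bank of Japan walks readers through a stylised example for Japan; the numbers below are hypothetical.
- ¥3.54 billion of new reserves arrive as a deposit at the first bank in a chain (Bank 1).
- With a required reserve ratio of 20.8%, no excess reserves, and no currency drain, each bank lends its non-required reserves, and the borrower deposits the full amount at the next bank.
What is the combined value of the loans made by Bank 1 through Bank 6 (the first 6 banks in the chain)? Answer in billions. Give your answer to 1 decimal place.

¥10.2 billion

Bank i lends (1 − rr)^i of the original deposit: Bank 1 lends 3.54·0.7920 ≈ 2.8037, Bank 2 lends 3.54·0.7920² ≈ 2.2205, and so on.
Summing a geometric series: total = 3.54·[0.7920·(1 − 0.7920^6) / (1 − 0.7920)] ≈ 10.1525 billion.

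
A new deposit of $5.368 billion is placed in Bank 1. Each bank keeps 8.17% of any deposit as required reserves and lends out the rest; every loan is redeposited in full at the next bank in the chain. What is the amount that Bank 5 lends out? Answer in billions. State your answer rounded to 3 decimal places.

$3.505 billion

Each bank lends a fraction (1 − rr) = 0.9183 of the deposit it receives, so Bank 5 receives 5.368·0.9183^4 and lends 5.368·0.9183^5 ≈ 3.5054 billion.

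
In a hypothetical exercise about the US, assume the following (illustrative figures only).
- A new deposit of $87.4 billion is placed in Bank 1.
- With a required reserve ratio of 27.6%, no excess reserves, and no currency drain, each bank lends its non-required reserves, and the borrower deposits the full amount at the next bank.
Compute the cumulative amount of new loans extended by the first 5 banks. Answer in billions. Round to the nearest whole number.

Bank i lends (1 − rr)^i of the original deposit: Bank 1 lends 87.4·0.7240 = 63.2776, Bank 2 lends 87.4·0.7240² ≈ 45.8130, and so on.
Summing a geometric series: total = 87.4·[0.7240·(1 − 0.7240^5) / (1 − 0.7240)] ≈ 183.6594 billion.

$184 billion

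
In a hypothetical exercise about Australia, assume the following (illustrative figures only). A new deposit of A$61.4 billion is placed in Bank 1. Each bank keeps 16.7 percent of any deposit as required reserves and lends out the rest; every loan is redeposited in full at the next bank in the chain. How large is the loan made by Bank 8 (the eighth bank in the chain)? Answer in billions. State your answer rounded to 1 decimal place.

Each bank lends a fraction (1 − rr) = 0.8330 of the deposit it receives, so Bank 8 receives 61.4·0.8330^7 and lends 61.4·0.8330^8 ≈ 14.2340 billion.

A$14.2 billion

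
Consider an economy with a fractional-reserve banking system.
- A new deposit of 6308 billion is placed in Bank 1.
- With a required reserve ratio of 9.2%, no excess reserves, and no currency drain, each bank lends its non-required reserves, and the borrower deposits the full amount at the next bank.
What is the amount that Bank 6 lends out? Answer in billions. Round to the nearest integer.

3535 billion

Each bank lends a fraction (1 − rr) = 0.9080 of the deposit it receives, so Bank 6 receives 6308·0.9080^5 and lends 6308·0.9080^6 ≈ 3535.1413 billion.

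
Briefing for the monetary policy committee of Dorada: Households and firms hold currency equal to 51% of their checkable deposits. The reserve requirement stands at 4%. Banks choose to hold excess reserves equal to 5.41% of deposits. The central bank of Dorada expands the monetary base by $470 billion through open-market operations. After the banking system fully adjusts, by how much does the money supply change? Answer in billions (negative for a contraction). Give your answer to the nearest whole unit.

The money multiplier is m = (1 + c) / (rr + e + c) = (1 + 0.51) / (0.04 + 0.0541 + 0.51) ≈ 2.4996.
The purchase adds 470 billion of base, so ΔM = m × ΔMB = 2.4996 × (+470) = 1174.812 billion.

$1175 billion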